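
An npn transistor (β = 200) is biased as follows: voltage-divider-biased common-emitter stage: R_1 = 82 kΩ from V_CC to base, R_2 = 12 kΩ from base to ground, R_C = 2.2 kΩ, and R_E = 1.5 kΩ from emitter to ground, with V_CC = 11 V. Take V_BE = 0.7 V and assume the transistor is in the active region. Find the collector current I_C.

I_C ≈ 0.45 mA

Thevenize the base divider: V_Th = V_CC·R_2/(R_1+R_2) = 11×12/94 = 1.4 V, R_Th = R_1‖R_2 = 10.5 kΩ.
Base-emitter loop: V_Th = I_B·R_Th + V_BE + (β+1)I_B·R_E, so I_B = (1.4 − 0.7) / (10.5 + 201×1.5) = 0.00226 mA.
I_C = β·I_B = 200×0.00226 = 0.451 mA, and I_E = (β+1)I_B = 0.454 mA.
V_CE = V_CC − I_C·R_C − I_E·R_E = 11 − 0.451×2.2 − 0.454×1.5 = 9.33 V.
V_CE = 9.33 V > 0.2 V confirms active-region operation.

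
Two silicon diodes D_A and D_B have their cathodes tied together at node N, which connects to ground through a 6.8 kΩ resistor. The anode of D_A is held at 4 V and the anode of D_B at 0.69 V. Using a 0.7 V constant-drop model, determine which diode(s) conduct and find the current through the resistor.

Only D_A conducts; I_R ≈ 0.49 mA

Assume both conduct. Then node N would need to be at both 4−0.7 = 3.3 V and 0.69−0.7 = -0.01 V, which is impossible.
Assume only D_A conducts: V_N = 4 − 0.7 = 3.3 V, so I_R = 3.3/6.8 = 0.485 mA.
Check D_B: its anode-to-cathode voltage is 0.69 − 3.3 = -2.61 V < 0.7 V, so it is off. The assumption is consistent.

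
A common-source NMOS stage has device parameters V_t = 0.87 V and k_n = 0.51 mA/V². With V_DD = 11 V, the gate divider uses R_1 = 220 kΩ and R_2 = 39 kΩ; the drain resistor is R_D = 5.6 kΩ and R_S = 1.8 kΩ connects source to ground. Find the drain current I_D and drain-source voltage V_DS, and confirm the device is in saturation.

V_G = V_DD·R_2/(R_1+R_2) = 11×39/259 = 1.66 V.
Assume saturation: I_D = (k_n/2)(V_GS − V_t)² with V_GS = V_G − I_D·R_S = 1.66 − 1.8·I_D.
Substituting gives 0.826·I_D² − 1.72·I_D + 0.158 = 0, with roots I_D = 0.096 or 1.99 mA.
The root I_D = 1.99 mA gives V_GS = -1.92 V ≤ V_t, so take I_D = 0.096 mA.
Then V_GS = 1.48 V and V_DS = V_DD − I_D(R_D+R_S) = 11 − 0.096×7.4 = 10.3 V.
Saturation requires V_DS ≥ V_GS − V_t = 0.614 V; 10.3 ≥ 0.614 ✓.

I_D ≈ 0.096 mA, V_DS ≈ 10 V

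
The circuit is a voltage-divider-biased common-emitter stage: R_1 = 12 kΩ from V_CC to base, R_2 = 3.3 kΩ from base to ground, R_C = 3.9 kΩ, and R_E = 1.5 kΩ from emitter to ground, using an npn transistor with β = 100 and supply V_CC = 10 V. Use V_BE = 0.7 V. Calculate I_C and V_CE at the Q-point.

I_C ≈ 0.95 mA, V_CE ≈ 4.9 V

Thevenize the base divider: V_Th = V_CC·R_2/(R_1+R_2) = 10×3.3/15.3 = 2.16 V, R_Th = R_1‖R_2 = 2.59 kΩ.
Base-emitter loop: V_Th = I_B·R_Th + V_BE + (β+1)I_B·R_E, so I_B = (2.16 − 0.7) / (2.59 + 101×1.5) = 0.00945 mA.
I_C = β·I_B = 100×0.00945 = 0.945 mA, and I_E = (β+1)I_B = 0.955 mA.
V_CE = V_CC − I_C·R_C − I_E·R_E = 10 − 0.945×3.9 − 0.955×1.5 = 4.88 V.
V_CE = 4.88 V > 0.2 V confirms active-region operation.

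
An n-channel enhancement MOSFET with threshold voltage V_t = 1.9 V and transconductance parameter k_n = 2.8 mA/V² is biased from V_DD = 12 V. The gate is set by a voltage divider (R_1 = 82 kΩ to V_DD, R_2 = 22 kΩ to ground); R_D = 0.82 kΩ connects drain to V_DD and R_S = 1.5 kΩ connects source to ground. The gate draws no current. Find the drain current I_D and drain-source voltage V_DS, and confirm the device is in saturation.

V_G = V_DD·R_2/(R_1+R_2) = 12×22/104 = 2.54 V.
Assume saturation: I_D = (k_n/2)(V_GS − V_t)² with V_GS = V_G − I_D·R_S = 2.54 − 1.5·I_D.
Substituting gives 3.15·I_D² − 3.68·I_D + 0.571 = 0, with roots I_D = 0.184 or 0.985 mA.
The root I_D = 0.985 mA gives V_GS = 1.06 V ≤ V_t, so take I_D = 0.184 mA.
Then V_GS = 2.26 V and V_DS = V_DD − I_D(R_D+R_S) = 12 − 0.184×2.32 = 11.6 V.
Saturation requires V_DS ≥ V_GS − V_t = 0.363 V; 11.6 ≥ 0.363 ✓.

I_D ≈ 0.18 mA, V_DS ≈ 12 V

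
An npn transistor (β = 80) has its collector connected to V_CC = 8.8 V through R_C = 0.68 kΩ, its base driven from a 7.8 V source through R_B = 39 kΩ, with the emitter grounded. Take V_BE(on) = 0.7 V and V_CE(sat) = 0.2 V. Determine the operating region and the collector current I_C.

Assume active: I_B = (7.8 − 0.7)/39 = 0.182 mA, giving I_C = β·I_B = 14.6 mA.
But then V_CE = 8.8 − 14.6×0.68 = -1.1 V < V_CE(sat) = 0.2 V — impossible in the active region.
So the transistor is saturated. With V_CE = 0.2 V, I_C = (V_CC − 0.2)/R_C = 8.6/0.68 = 12.6 mA.
Check: β·I_B = 14.6 mA > I_C = 12.6 mA, confirming saturation.

saturation; I_C ≈ 13 mA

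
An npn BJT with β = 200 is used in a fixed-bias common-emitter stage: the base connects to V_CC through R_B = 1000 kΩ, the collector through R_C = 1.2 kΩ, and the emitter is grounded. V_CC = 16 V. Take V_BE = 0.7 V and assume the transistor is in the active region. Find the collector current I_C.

Base loop: V_CC = I_B·R_B + V_BE, so I_B = (16 − 0.7)/1000 kΩ = 0.0153 mA.
In the active region I_C = β·I_B = 200 × 0.0153 = 3.06 mA.
Collector loop: V_CE = V_CC − I_C·R_C = 16 − 3.06×1.2 = 12.3 V.
Since V_CE = 12.3 V > V_CE(sat) ≈ 0.2 V, the transistor is in the active region as assumed.

I_C ≈ 3.1 mA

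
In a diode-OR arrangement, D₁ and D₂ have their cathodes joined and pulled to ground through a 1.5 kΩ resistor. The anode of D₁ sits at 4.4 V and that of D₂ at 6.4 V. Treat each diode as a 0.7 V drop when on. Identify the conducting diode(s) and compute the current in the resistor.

Assume both conduct. Then node N would need to be at both 4.4−0.7 = 3.7 V and 6.4−0.7 = 5.7 V, which is impossible.
Assume only D₂ conducts: V_N = 6.4 − 0.7 = 5.7 V, so I_R = 5.7/1.5 = 3.8 mA.
Check D₁: its anode-to-cathode voltage is 4.4 − 5.7 = -1.3 V < 0.7 V, so it is off. The assumption is consistent.

Only D₂ conducts; I_R ≈ 3.8 mA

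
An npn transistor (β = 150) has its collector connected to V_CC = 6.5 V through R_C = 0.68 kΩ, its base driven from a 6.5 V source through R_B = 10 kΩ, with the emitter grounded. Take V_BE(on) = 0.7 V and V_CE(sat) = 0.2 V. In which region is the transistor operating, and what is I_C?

saturation; I_C ≈ 9.3 mA

Assume active: I_B = (6.5 − 0.7)/10 = 0.58 mA, giving I_C = β·I_B = 87 mA.
But then V_CE = 6.5 − 87×0.68 = -52.7 V < V_CE(sat) = 0.2 V — impossible in the active region.
So the transistor is saturated. With V_CE = 0.2 V, I_C = (V_CC − 0.2)/R_C = 6.3/0.68 = 9.26 mA.
Check: β·I_B = 87 mA > I_C = 9.26 mA, confirming saturation.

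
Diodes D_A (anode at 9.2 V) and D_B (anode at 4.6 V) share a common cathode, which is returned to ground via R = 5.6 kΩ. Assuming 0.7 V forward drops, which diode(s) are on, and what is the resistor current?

Only D_A conducts; I_R ≈ 1.5 mA

Assume both conduct. Then node N would need to be at both 9.2−0.7 = 8.5 V and 4.6−0.7 = 3.9 V, which is impossible.
Assume only D_A conducts: V_N = 9.2 − 0.7 = 8.5 V, so I_R = 8.5/5.6 = 1.52 mA.
Check D_B: its anode-to-cathode voltage is 4.6 − 8.5 = -3.9 V < 0.7 V, so it is off. The assumption is consistent.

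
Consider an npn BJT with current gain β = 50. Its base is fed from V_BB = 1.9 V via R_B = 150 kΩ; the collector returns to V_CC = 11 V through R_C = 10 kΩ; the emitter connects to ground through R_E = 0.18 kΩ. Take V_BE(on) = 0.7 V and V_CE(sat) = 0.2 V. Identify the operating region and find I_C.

Assume active. Base-emitter loop: I_B = (V_BB − V_BE)/(R_B + (β+1)R_E) = (1.9 − 0.7)/(150 + 51×0.18) = 0.00754 mA.
I_C = β·I_B = 50×0.00754 = 0.377 mA.
V_CE = V_CC − I_C·R_C − I_E·R_E = 11 − 0.377×10 − 0.384×0.18 = 7.16 V > V_CE(sat), so the active-region assumption holds.

active; I_C ≈ 0.38 mA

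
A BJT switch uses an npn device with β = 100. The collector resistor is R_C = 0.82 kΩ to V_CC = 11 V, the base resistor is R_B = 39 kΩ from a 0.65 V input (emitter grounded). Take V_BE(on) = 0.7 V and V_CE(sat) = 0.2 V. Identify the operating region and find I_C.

V_BB = 0.65 V ≤ V_BE(on) = 0.7 V, so the base-emitter junction is not forward biased.
The transistor is in cutoff: I_B = I_C = 0.

cutoff; I_C ≈ 0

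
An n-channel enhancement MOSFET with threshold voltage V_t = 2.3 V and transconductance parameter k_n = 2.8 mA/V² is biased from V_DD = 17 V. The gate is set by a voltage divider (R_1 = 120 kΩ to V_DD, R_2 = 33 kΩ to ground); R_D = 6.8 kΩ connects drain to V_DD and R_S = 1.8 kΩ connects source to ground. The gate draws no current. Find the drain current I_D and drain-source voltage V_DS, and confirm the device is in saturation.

V_G = V_DD·R_2/(R_1+R_2) = 17×33/153 = 3.67 V.
Assume saturation: I_D = (k_n/2)(V_GS − V_t)² with V_GS = V_G − I_D·R_S = 3.67 − 1.8·I_D.
Substituting gives 4.54·I_D² − 7.89·I_D + 2.61 = 0, with roots I_D = 0.446 or 1.29 mA.
The root I_D = 1.29 mA gives V_GS = 1.34 V ≤ V_t, so take I_D = 0.446 mA.
Then V_GS = 2.86 V and V_DS = V_DD − I_D(R_D+R_S) = 17 − 0.446×8.6 = 13.2 V.
Saturation requires V_DS ≥ V_GS − V_t = 0.564 V; 13.2 ≥ 0.564 ✓.

I_D ≈ 0.45 mA, V_DS ≈ 13 V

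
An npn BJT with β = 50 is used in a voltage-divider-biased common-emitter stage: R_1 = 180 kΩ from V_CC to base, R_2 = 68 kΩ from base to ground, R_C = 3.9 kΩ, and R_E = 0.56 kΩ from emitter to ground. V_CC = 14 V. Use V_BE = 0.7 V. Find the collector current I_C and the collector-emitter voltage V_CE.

Thevenize the base divider: V_Th = V_CC·R_2/(R_1+R_2) = 14×68/248 = 3.84 V, R_Th = R_1‖R_2 = 49.4 kΩ.
Base-emitter loop: V_Th = I_B·R_Th + V_BE + (β+1)I_B·R_E, so I_B = (3.84 − 0.7) / (49.4 + 51×0.56) = 0.0403 mA.
I_C = β·I_B = 50×0.0403 = 2.01 mA, and I_E = (β+1)I_B = 2.05 mA.
V_CE = V_CC − I_C·R_C − I_E·R_E = 14 − 2.01×3.9 − 2.05×0.56 = 4.99 V.
V_CE = 4.99 V > 0.2 V confirms active-region operation.

I_C ≈ 2 mA, V_CE ≈ 5 V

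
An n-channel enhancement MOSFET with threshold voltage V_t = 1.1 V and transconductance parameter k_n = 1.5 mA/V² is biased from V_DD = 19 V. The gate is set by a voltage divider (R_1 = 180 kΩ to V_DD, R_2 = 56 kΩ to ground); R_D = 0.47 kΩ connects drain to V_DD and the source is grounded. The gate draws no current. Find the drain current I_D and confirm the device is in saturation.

V_G = V_DD·R_2/(R_1+R_2) = 19×56/236 = 4.51 V. With the source grounded, V_GS = V_G = 4.51 V.
Assume saturation: I_D = (k_n/2)(V_GS − V_t)² = (1.5/2)×(4.51 − 1.1)² = 0.75×3.41² = 8.71 mA.
V_DS = V_DD − I_D·R_D = 19 − 8.71×0.47 = 14.9 V.
Saturation requires V_DS ≥ V_GS − V_t = 3.41 V; 14.9 ≥ 3.41 ✓.

I_D ≈ 8.7 mA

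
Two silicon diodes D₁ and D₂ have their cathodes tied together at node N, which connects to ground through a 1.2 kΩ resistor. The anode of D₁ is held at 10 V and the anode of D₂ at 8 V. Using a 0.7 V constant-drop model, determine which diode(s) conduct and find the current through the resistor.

Only D₁ conducts; I_R ≈ 7.8 mA

Assume both conduct. Then node N would need to be at both 10−0.7 = 9.3 V and 8−0.7 = 7.3 V, which is impossible.
Assume only D₁ conducts: V_N = 10 − 0.7 = 9.3 V, so I_R = 9.3/1.2 = 7.75 mA.
Check D₂: its anode-to-cathode voltage is 8 − 9.3 = -1.3 V < 0.7 V, so it is off. The assumption is consistent.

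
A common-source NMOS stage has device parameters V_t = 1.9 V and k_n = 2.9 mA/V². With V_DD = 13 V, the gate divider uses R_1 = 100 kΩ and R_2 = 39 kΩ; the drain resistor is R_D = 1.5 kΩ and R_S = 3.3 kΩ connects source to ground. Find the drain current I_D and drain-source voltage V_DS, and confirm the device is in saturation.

I_D ≈ 0.38 mA, V_DS ≈ 11 V

V_G = V_DD·R_2/(R_1+R_2) = 13×39/139 = 3.65 V.
Assume saturation: I_D = (k_n/2)(V_GS − V_t)² with V_GS = V_G − I_D·R_S = 3.65 − 3.3·I_D.
Substituting gives 15.8·I_D² − 17.7·I_D + 4.43 = 0, with roots I_D = 0.375 or 0.747 mA.
The root I_D = 0.747 mA gives V_GS = 1.18 V ≤ V_t, so take I_D = 0.375 mA.
Then V_GS = 2.41 V and V_DS = V_DD − I_D(R_D+R_S) = 13 − 0.375×4.8 = 11.2 V.
Saturation requires V_DS ≥ V_GS − V_t = 0.509 V; 11.2 ≥ 0.509 ✓.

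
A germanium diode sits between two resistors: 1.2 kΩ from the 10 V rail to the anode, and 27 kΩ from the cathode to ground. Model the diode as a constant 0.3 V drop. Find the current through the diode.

I ≈ 0.34 mA

The two resistors are in series with the diode, so KVL gives 10 = I·1.2 + 0.3 + I·27.
I = (10 − 0.3) / (1.2 + 27) kΩ = 9.7 / 28.2 = 0.344 mA.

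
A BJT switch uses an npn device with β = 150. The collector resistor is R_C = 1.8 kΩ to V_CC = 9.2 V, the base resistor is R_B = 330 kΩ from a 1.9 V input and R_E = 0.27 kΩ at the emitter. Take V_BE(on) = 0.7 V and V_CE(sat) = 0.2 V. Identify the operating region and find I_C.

Assume active. Base-emitter loop: I_B = (V_BB − V_BE)/(R_B + (β+1)R_E) = (1.9 − 0.7)/(330 + 151×0.27) = 0.00324 mA.
I_C = β·I_B = 150×0.00324 = 0.485 mA.
V_CE = V_CC − I_C·R_C − I_E·R_E = 9.2 − 0.485×1.8 − 0.489×0.27 = 8.19 V > V_CE(sat), so the active-region assumption holds.

active; I_C ≈ 0.49 mA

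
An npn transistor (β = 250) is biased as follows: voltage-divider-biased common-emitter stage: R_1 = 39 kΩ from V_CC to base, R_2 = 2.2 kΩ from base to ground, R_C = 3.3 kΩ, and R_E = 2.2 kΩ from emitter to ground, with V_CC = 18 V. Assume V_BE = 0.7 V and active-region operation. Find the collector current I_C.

Thevenize the base divider: V_Th = V_CC·R_2/(R_1+R_2) = 18×2.2/41.2 = 0.961 V, R_Th = R_1‖R_2 = 2.08 kΩ.
Base-emitter loop: V_Th = I_B·R_Th + V_BE + (β+1)I_B·R_E, so I_B = (0.961 − 0.7) / (2.08 + 251×2.2) = 0.000471 mA.
I_C = β·I_B = 250×0.000471 = 0.118 mA, and I_E = (β+1)I_B = 0.118 mA.
V_CE = V_CC − I_C·R_C − I_E·R_E = 18 − 0.118×3.3 − 0.118×2.2 = 17.4 V.
V_CE = 17.4 V > 0.2 V confirms active-region operation.

I_C ≈ 0.12 mA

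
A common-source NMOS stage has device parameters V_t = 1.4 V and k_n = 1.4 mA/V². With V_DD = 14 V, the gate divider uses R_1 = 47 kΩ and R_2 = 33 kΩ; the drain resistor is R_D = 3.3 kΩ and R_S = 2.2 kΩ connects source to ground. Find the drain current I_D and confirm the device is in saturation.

V_G = V_DD·R_2/(R_1+R_2) = 14×33/80 = 5.78 V.
Assume saturation: I_D = (k_n/2)(V_GS − V_t)² with V_GS = V_G − I_D·R_S = 5.78 − 2.2·I_D.
Substituting gives 3.39·I_D² − 14.5·I_D + 13.4 = 0, with roots I_D = 1.36 or 2.92 mA.
The root I_D = 2.92 mA gives V_GS = -0.641 V ≤ V_t, so take I_D = 1.36 mA.
Then V_GS = 2.79 V and V_DS = V_DD − I_D(R_D+R_S) = 14 − 1.36×5.5 = 6.54 V.
Saturation requires V_DS ≥ V_GS − V_t = 1.39 V; 6.54 ≥ 1.39 ✓.

I_D ≈ 1.4 mA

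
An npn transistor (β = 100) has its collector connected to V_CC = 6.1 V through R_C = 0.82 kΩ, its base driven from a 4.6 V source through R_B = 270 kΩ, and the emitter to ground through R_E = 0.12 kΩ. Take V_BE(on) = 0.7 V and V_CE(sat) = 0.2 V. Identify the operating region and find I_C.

Assume active. Base-emitter loop: I_B = (V_BB − V_BE)/(R_B + (β+1)R_E) = (4.6 − 0.7)/(270 + 101×0.12) = 0.0138 mA.
I_C = β·I_B = 100×0.0138 = 1.38 mA.
V_CE = V_CC − I_C·R_C − I_E·R_E = 6.1 − 1.38×0.82 − 1.4×0.12 = 4.8 V > V_CE(sat), so the active-region assumption holds.

active; I_C ≈ 1.4 mA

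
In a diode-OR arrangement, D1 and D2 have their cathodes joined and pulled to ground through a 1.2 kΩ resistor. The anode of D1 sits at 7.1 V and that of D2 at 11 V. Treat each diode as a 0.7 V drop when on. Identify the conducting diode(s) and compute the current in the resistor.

Assume both conduct. Then node N would need to be at both 7.1−0.7 = 6.4 V and 11−0.7 = 10.3 V, which is impossible.
Assume only D2 conducts: V_N = 11 − 0.7 = 10.3 V, so I_R = 10.3/1.2 = 8.58 mA.
Check D1: its anode-to-cathode voltage is 7.1 − 10.3 = -3.2 V < 0.7 V, so it is off. The assumption is consistent.

Only D2 conducts; I_R ≈ 8.6 mA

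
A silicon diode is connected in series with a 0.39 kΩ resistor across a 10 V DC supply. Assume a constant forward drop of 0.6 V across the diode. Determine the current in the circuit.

I ≈ 24 mA

KVL around the loop: 10 = V_D + I·R = 0.6 + I × 0.39 kΩ.
So I = (10 − 0.6) / 0.39 kΩ = 9.4 / 0.39 = 24.1 mA.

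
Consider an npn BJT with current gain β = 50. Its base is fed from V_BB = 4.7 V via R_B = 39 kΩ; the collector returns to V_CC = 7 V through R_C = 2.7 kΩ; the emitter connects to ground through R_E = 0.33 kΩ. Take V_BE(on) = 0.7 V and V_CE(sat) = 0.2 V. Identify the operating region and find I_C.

saturation; I_C ≈ 2.2 mA

Assume active: I_B = (4.7 − 0.7)/(39 + 51×0.33) = 0.0716 mA, I_C = β·I_B = 3.58 mA.
Then V_CE = 7 − 3.58×2.7 − 3.65×0.33 = -3.88 V < 0.2 V — the active assumption fails.
Re-solve with V_CE = 0.2 V. KCL at the emitter: V_E/R_E = (V_BB−0.7−V_E)/R_B + (V_CC−0.2−V_E)/R_C, giving V_E = 0.765 V.
I_C = (V_CC − 0.2 − V_E)/R_C = (6.8 − 0.765)/2.7 = 2.24 mA.
Check: I_B = (4 − 0.765)/39 = 0.0829 mA, and β·I_B = 4.15 mA > I_C, confirming saturation.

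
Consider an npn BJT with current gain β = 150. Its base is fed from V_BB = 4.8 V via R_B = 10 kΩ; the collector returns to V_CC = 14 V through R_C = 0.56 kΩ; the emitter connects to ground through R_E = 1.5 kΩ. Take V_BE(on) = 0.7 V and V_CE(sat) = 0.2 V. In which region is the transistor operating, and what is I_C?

active; I_C ≈ 2.6 mA

Assume active. Base-emitter loop: I_B = (V_BB − V_BE)/(R_B + (β+1)R_E) = (4.8 − 0.7)/(10 + 151×1.5) = 0.0173 mA.
I_C = β·I_B = 150×0.0173 = 2.6 mA.
V_CE = V_CC − I_C·R_C − I_E·R_E = 14 − 2.6×0.56 − 2.62×1.5 = 8.62 V > V_CE(sat), so the active-region assumption holds.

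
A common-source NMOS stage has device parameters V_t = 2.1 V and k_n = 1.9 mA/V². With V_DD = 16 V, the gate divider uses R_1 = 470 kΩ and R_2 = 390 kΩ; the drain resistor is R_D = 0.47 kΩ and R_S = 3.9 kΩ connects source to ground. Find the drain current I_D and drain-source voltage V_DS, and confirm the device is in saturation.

V_G = V_DD·R_2/(R_1+R_2) = 16×390/860 = 7.26 V.
Assume saturation: I_D = (k_n/2)(V_GS − V_t)² with V_GS = V_G − I_D·R_S = 7.26 − 3.9·I_D.
Substituting gives 14.4·I_D² − 39.2·I_D + 25.3 = 0, with roots I_D = 1.05 or 1.66 mA.
The root I_D = 1.66 mA gives V_GS = 0.778 V ≤ V_t, so take I_D = 1.05 mA.
Then V_GS = 3.15 V and V_DS = V_DD − I_D(R_D+R_S) = 16 − 1.05×4.37 = 11.4 V.
Saturation requires V_DS ≥ V_GS − V_t = 1.05 V; 11.4 ≥ 1.05 ✓.

I_D ≈ 1.1 mA, V_DS ≈ 11 V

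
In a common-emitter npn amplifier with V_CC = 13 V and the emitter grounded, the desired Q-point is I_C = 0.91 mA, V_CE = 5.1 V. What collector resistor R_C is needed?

R_C ≈ 8.7 kΩ

Collector loop: V_CC = I_C·R_C + V_CE.
R_C = (V_CC − V_CE)/I_C = (13 − 5.1)/0.91 = 8.68 kΩ.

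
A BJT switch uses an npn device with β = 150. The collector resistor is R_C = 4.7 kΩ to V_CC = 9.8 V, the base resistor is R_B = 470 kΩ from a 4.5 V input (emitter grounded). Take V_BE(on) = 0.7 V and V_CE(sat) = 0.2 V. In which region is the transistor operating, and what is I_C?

active; I_C ≈ 1.2 mA

Assume active. Base-emitter loop: I_B = (V_BB − V_BE)/R_B = (4.5 − 0.7)/470 = 0.00809 mA.
I_C = β·I_B = 150×0.00809 = 1.21 mA.
V_CE = V_CC − I_C·R_C = 9.8 − 1.21×4.7 = 4.1 V > V_CE(sat), so the active-region assumption holds.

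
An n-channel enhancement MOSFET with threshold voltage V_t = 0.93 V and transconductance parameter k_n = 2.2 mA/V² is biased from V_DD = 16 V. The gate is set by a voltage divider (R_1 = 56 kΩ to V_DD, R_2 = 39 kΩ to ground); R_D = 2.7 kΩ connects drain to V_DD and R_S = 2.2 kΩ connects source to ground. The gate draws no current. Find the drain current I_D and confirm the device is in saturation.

I_D ≈ 2 mA

V_G = V_DD·R_2/(R_1+R_2) = 16×39/95 = 6.57 V.
Assume saturation: I_D = (k_n/2)(V_GS − V_t)² with V_GS = V_G − I_D·R_S = 6.57 − 2.2·I_D.
Substituting gives 5.32·I_D² − 28.3·I_D + 35 = 0, with roots I_D = 1.96 or 3.36 mA.
The root I_D = 3.36 mA gives V_GS = -0.817 V ≤ V_t, so take I_D = 1.96 mA.
Then V_GS = 2.26 V and V_DS = V_DD − I_D(R_D+R_S) = 16 − 1.96×4.9 = 6.41 V.
Saturation requires V_DS ≥ V_GS − V_t = 1.33 V; 6.41 ≥ 1.33 ✓.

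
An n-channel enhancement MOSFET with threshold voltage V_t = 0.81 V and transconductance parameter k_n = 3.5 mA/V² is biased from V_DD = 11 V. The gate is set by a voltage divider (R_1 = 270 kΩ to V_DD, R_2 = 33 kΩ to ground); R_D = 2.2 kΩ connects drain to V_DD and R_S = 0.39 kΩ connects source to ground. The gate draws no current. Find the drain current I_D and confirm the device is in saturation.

I_D ≈ 0.18 mA

V_G = V_DD·R_2/(R_1+R_2) = 11×33/303 = 1.2 V.
Assume saturation: I_D = (k_n/2)(V_GS − V_t)² with V_GS = V_G − I_D·R_S = 1.2 − 0.39·I_D.
Substituting gives 0.266·I_D² − 1.53·I_D + 0.263 = 0, with roots I_D = 0.178 or 5.57 mA.
The root I_D = 5.57 mA gives V_GS = -0.974 V ≤ V_t, so take I_D = 0.178 mA.
Then V_GS = 1.13 V and V_DS = V_DD − I_D(R_D+R_S) = 11 − 0.178×2.59 = 10.5 V.
Saturation requires V_DS ≥ V_GS − V_t = 0.319 V; 10.5 ≥ 0.319 ✓.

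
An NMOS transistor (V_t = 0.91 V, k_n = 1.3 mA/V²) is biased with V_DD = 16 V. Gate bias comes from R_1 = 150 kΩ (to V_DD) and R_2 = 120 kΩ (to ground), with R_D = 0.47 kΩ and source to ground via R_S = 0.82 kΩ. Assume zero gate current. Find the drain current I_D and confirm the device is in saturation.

V_G = V_DD·R_2/(R_1+R_2) = 16×120/270 = 7.11 V.
Assume saturation: I_D = (k_n/2)(V_GS − V_t)² with V_GS = V_G − I_D·R_S = 7.11 − 0.82·I_D.
Substituting gives 0.437·I_D² − 7.61·I_D + 25 = 0, with roots I_D = 4.39 or 13 mA.
The root I_D = 13 mA gives V_GS = -3.57 V ≤ V_t, so take I_D = 4.39 mA.
Then V_GS = 3.51 V and V_DS = V_DD − I_D(R_D+R_S) = 16 − 4.39×1.29 = 10.3 V.
Saturation requires V_DS ≥ V_GS − V_t = 2.6 V; 10.3 ≥ 2.6 ✓.

I_D ≈ 4.4 mA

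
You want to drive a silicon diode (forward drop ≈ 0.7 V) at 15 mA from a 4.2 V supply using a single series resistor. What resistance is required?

R ≈ 0.23 kΩ

The resistor drops V_S − V_D = 4.2 − 0.7 = 3.5 V at 15 mA.
R = 3.5 V / 15 mA = 0.233 kΩ.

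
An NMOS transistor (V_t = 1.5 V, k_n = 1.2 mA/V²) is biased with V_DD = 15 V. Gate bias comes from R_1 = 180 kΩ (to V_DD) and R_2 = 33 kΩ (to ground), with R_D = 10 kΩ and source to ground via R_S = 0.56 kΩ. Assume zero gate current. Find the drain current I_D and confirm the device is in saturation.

V_G = V_DD·R_2/(R_1+R_2) = 15×33/213 = 2.32 V.
Assume saturation: I_D = (k_n/2)(V_GS − V_t)² with V_GS = V_G − I_D·R_S = 2.32 − 0.56·I_D.
Substituting gives 0.188·I_D² − 1.55·I_D + 0.407 = 0, with roots I_D = 0.271 or 7.99 mA.
The root I_D = 7.99 mA gives V_GS = -2.15 V ≤ V_t, so take I_D = 0.271 mA.
Then V_GS = 2.17 V and V_DS = V_DD − I_D(R_D+R_S) = 15 − 0.271×10.6 = 12.1 V.
Saturation requires V_DS ≥ V_GS − V_t = 0.672 V; 12.1 ≥ 0.672 ✓.

I_D ≈ 0.27 mA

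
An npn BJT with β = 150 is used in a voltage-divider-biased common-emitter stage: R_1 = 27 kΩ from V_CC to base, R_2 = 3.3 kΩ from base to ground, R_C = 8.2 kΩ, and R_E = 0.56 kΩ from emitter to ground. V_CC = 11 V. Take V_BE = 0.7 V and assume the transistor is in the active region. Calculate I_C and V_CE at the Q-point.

I_C ≈ 0.85 mA, V_CE ≈ 3.5 V

Thevenize the base divider: V_Th = V_CC·R_2/(R_1+R_2) = 11×3.3/30.3 = 1.2 V, R_Th = R_1‖R_2 = 2.94 kΩ.
Base-emitter loop: V_Th = I_B·R_Th + V_BE + (β+1)I_B·R_E, so I_B = (1.2 − 0.7) / (2.94 + 151×0.56) = 0.00569 mA.
I_C = β·I_B = 150×0.00569 = 0.854 mA, and I_E = (β+1)I_B = 0.859 mA.
V_CE = V_CC − I_C·R_C − I_E·R_E = 11 − 0.854×8.2 − 0.859×0.56 = 3.52 V.
V_CE = 3.52 V > 0.2 V confirms active-region operation.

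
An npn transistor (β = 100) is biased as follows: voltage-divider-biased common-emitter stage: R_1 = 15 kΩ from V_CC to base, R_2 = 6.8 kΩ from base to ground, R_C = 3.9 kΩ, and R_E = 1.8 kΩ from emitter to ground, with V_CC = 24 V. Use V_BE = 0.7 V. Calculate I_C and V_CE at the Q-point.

Thevenize the base divider: V_Th = V_CC·R_2/(R_1+R_2) = 24×6.8/21.8 = 7.49 V, R_Th = R_1‖R_2 = 4.68 kΩ.
Base-emitter loop: V_Th = I_B·R_Th + V_BE + (β+1)I_B·R_E, so I_B = (7.49 − 0.7) / (4.68 + 101×1.8) = 0.0364 mA.
I_C = β·I_B = 100×0.0364 = 3.64 mA, and I_E = (β+1)I_B = 3.68 mA.
V_CE = V_CC − I_C·R_C − I_E·R_E = 24 − 3.64×3.9 − 3.68×1.8 = 3.19 V.
V_CE = 3.19 V > 0.2 V confirms active-region operation.

I_C ≈ 3.6 mA, V_CE ≈ 3.2 V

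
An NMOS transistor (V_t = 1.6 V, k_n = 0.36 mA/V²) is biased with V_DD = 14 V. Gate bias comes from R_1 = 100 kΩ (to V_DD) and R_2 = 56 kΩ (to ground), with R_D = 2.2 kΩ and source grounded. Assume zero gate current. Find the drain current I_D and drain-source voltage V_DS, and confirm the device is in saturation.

I_D ≈ 2.1 mA, V_DS ≈ 9.4 V

V_G = V_DD·R_2/(R_1+R_2) = 14×56/156 = 5.03 V. With the source grounded, V_GS = V_G = 5.03 V.
Assume saturation: I_D = (k_n/2)(V_GS − V_t)² = (0.36/2)×(5.03 − 1.6)² = 0.18×3.43² = 2.11 mA.
V_DS = V_DD − I_D·R_D = 14 − 2.11×2.2 = 9.35 V.
Saturation requires V_DS ≥ V_GS − V_t = 3.43 V; 9.35 ≥ 3.43 ✓.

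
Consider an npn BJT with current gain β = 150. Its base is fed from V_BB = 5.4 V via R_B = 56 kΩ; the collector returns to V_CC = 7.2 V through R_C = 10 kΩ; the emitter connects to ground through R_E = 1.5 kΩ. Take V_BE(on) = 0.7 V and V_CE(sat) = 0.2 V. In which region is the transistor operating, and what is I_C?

saturation; I_C ≈ 0.6 mA

Assume active: I_B = (5.4 − 0.7)/(56 + 151×1.5) = 0.0166 mA, I_C = β·I_B = 2.5 mA.
Then V_CE = 7.2 − 2.5×10 − 2.51×1.5 = -21.5 V < 0.2 V — the active assumption fails.
Re-solve with V_CE = 0.2 V. KCL at the emitter: V_E/R_E = (V_BB−0.7−V_E)/R_B + (V_CC−0.2−V_E)/R_C, giving V_E = 0.999 V.
I_C = (V_CC − 0.2 − V_E)/R_C = (7 − 0.999)/10 = 0.6 mA.
Check: I_B = (4.7 − 0.999)/56 = 0.0661 mA, and β·I_B = 9.91 mA > I_C, confirming saturation.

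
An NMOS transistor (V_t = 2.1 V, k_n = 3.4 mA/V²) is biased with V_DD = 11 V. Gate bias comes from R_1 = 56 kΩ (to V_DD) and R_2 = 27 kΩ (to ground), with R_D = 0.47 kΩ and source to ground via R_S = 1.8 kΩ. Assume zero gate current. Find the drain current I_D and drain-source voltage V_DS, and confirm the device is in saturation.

V_G = V_DD·R_2/(R_1+R_2) = 11×27/83 = 3.58 V.
Assume saturation: I_D = (k_n/2)(V_GS − V_t)² with V_GS = V_G − I_D·R_S = 3.58 − 1.8·I_D.
Substituting gives 5.51·I_D² − 10·I_D + 3.72 = 0, with roots I_D = 0.515 or 1.31 mA.
The root I_D = 1.31 mA gives V_GS = 1.22 V ≤ V_t, so take I_D = 0.515 mA.
Then V_GS = 2.65 V and V_DS = V_DD − I_D(R_D+R_S) = 11 − 0.515×2.27 = 9.83 V.
Saturation requires V_DS ≥ V_GS − V_t = 0.551 V; 9.83 ≥ 0.551 ✓.

I_D ≈ 0.52 mA, V_DS ≈ 9.8 V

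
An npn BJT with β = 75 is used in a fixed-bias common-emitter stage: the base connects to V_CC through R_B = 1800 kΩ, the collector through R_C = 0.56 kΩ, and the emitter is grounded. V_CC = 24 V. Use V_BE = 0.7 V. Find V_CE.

V_CE ≈ 23 V

Base loop: V_CC = I_B·R_B + V_BE, so I_B = (24 − 0.7)/1800 kΩ = 0.0129 mA.
In the active region I_C = β·I_B = 75 × 0.0129 = 0.971 mA.
Collector loop: V_CE = V_CC − I_C·R_C = 24 − 0.971×0.56 = 23.5 V.
Since V_CE = 23.5 V > V_CE(sat) ≈ 0.2 V, the transistor is in the active region as assumed.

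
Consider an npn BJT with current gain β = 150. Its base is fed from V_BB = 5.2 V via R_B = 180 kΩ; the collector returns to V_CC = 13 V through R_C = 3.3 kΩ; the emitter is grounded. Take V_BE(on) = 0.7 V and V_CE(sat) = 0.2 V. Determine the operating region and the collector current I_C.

active; I_C ≈ 3.8 mA

Assume active. Base-emitter loop: I_B = (V_BB − V_BE)/R_B = (5.2 − 0.7)/180 = 0.025 mA.
I_C = β·I_B = 150×0.025 = 3.75 mA.
V_CE = V_CC − I_C·R_C = 13 − 3.75×3.3 = 0.625 V > V_CE(sat), so the active-region assumption holds.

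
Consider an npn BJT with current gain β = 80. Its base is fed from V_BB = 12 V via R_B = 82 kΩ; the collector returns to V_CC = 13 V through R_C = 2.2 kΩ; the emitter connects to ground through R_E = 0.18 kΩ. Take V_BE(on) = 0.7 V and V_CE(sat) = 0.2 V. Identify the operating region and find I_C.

saturation; I_C ≈ 5.4 mA

Assume active: I_B = (12 − 0.7)/(82 + 81×0.18) = 0.117 mA, I_C = β·I_B = 9.36 mA.
Then V_CE = 13 − 9.36×2.2 − 9.48×0.18 = -9.3 V < 0.2 V — the active assumption fails.
Re-solve with V_CE = 0.2 V. KCL at the emitter: V_E/R_E = (V_BB−0.7−V_E)/R_B + (V_CC−0.2−V_E)/R_C, giving V_E = 0.989 V.
I_C = (V_CC − 0.2 − V_E)/R_C = (12.8 − 0.989)/2.2 = 5.37 mA.
Check: I_B = (11.3 − 0.989)/82 = 0.126 mA, and β·I_B = 10.1 mA > I_C, confirming saturation.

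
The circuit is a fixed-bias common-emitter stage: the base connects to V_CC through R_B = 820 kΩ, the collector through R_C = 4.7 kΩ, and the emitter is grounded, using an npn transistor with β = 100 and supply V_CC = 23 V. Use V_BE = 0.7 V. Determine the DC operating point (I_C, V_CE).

Base loop: V_CC = I_B·R_B + V_BE, so I_B = (23 − 0.7)/820 kΩ = 0.0272 mA.
In the active region I_C = β·I_B = 100 × 0.0272 = 2.72 mA.
Collector loop: V_CE = V_CC − I_C·R_C = 23 − 2.72×4.7 = 10.2 V.
Since V_CE = 10.2 V > V_CE(sat) ≈ 0.2 V, the transistor is in the active region as assumed.

I_C ≈ 2.7 mA, V_CE ≈ 10 V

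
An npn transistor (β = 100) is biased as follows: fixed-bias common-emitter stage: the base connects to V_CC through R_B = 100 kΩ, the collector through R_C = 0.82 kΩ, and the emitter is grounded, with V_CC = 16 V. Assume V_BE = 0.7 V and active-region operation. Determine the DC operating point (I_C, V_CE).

I_C ≈ 15 mA, V_CE ≈ 3.5 V

Base loop: V_CC = I_B·R_B + V_BE, so I_B = (16 − 0.7)/100 kΩ = 0.153 mA.
In the active region I_C = β·I_B = 100 × 0.153 = 15.3 mA.
Collector loop: V_CE = V_CC − I_C·R_C = 16 − 15.3×0.82 = 3.45 V.
Since V_CE = 3.45 V > V_CE(sat) ≈ 0.2 V, the transistor is in the active region as assumed.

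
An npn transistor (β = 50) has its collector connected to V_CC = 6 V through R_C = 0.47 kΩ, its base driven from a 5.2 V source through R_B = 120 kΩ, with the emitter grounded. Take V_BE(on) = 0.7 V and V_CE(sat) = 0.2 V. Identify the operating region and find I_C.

Assume active. Base-emitter loop: I_B = (V_BB − V_BE)/R_B = (5.2 − 0.7)/120 = 0.0375 mA.
I_C = β·I_B = 50×0.0375 = 1.88 mA.
V_CE = V_CC − I_C·R_C = 6 − 1.88×0.47 = 5.12 V > V_CE(sat), so the active-region assumption holds.

active; I_C ≈ 1.9 mA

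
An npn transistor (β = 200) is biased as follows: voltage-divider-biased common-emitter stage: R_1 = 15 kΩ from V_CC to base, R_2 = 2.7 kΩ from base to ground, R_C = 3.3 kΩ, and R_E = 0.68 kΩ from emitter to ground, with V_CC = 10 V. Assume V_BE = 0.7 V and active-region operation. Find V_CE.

V_CE ≈ 5.3 V

Thevenize the base divider: V_Th = V_CC·R_2/(R_1+R_2) = 10×2.7/17.7 = 1.53 V, R_Th = R_1‖R_2 = 2.29 kΩ.
Base-emitter loop: V_Th = I_B·R_Th + V_BE + (β+1)I_B·R_E, so I_B = (1.53 − 0.7) / (2.29 + 201×0.68) = 0.00594 mA.
I_C = β·I_B = 200×0.00594 = 1.19 mA, and I_E = (β+1)I_B = 1.19 mA.
V_CE = V_CC − I_C·R_C − I_E·R_E = 10 − 1.19×3.3 − 1.19×0.68 = 5.27 V.
V_CE = 5.27 V > 0.2 V confirms active-region operation.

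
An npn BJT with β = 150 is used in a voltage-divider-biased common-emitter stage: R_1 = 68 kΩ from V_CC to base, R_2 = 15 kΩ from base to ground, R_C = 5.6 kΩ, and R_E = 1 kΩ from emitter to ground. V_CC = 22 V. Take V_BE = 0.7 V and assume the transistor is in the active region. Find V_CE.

Thevenize the base divider: V_Th = V_CC·R_2/(R_1+R_2) = 22×15/83 = 3.98 V, R_Th = R_1‖R_2 = 12.3 kΩ.
Base-emitter loop: V_Th = I_B·R_Th + V_BE + (β+1)I_B·R_E, so I_B = (3.98 − 0.7) / (12.3 + 151×1) = 0.0201 mA.
I_C = β·I_B = 150×0.0201 = 3.01 mA, and I_E = (β+1)I_B = 3.03 mA.
V_CE = V_CC − I_C·R_C − I_E·R_E = 22 − 3.01×5.6 − 3.03×1 = 2.12 V.
V_CE = 2.12 V > 0.2 V confirms active-region operation.

V_CE ≈ 2.1 V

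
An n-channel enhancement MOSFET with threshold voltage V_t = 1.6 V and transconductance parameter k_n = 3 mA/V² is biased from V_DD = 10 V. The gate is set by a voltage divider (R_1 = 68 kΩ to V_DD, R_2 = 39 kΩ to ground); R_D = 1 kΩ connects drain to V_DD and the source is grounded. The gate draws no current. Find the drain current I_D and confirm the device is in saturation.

V_G = V_DD·R_2/(R_1+R_2) = 10×39/107 = 3.64 V. With the source grounded, V_GS = V_G = 3.64 V.
Assume saturation: I_D = (k_n/2)(V_GS − V_t)² = (3/2)×(3.64 − 1.6)² = 1.5×2.04² = 6.27 mA.
V_DS = V_DD − I_D·R_D = 10 − 6.27×1 = 3.73 V.
Saturation requires V_DS ≥ V_GS − V_t = 2.04 V; 3.73 ≥ 2.04 ✓.

I_D ≈ 6.3 mA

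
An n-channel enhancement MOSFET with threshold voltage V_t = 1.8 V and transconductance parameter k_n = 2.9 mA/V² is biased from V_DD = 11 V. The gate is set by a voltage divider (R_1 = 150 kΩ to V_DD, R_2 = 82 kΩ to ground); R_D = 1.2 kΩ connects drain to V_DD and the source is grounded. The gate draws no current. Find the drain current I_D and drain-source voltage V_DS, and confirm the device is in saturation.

I_D ≈ 6.3 mA, V_DS ≈ 3.4 V

V_G = V_DD·R_2/(R_1+R_2) = 11×82/232 = 3.89 V. With the source grounded, V_GS = V_G = 3.89 V.
Assume saturation: I_D = (k_n/2)(V_GS − V_t)² = (2.9/2)×(3.89 − 1.8)² = 1.45×2.09² = 6.32 mA.
V_DS = V_DD − I_D·R_D = 11 − 6.32×1.2 = 3.41 V.
Saturation requires V_DS ≥ V_GS − V_t = 2.09 V; 3.41 ≥ 2.09 ✓.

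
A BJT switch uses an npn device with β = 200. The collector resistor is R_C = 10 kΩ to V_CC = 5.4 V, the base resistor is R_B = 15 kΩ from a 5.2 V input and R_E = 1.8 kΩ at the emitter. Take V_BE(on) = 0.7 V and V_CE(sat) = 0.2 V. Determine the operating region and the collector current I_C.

saturation; I_C ≈ 0.41 mA

Assume active: I_B = (5.2 − 0.7)/(15 + 201×1.8) = 0.0119 mA, I_C = β·I_B = 2.39 mA.
Then V_CE = 5.4 − 2.39×10 − 2.4×1.8 = -22.8 V < 0.2 V — the active assumption fails.
Re-solve with V_CE = 0.2 V. KCL at the emitter: V_E/R_E = (V_BB−0.7−V_E)/R_B + (V_CC−0.2−V_E)/R_C, giving V_E = 1.14 V.
I_C = (V_CC − 0.2 − V_E)/R_C = (5.2 − 1.14)/10 = 0.406 mA.
Check: I_B = (4.5 − 1.14)/15 = 0.224 mA, and β·I_B = 44.9 mA > I_C, confirming saturation.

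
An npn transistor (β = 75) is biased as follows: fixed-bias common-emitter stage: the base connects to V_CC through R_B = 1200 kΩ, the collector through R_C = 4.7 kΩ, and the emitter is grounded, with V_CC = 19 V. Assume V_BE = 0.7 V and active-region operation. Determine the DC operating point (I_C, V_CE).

I_C ≈ 1.1 mA, V_CE ≈ 14 V

Base loop: V_CC = I_B·R_B + V_BE, so I_B = (19 − 0.7)/1200 kΩ = 0.0153 mA.
In the active region I_C = β·I_B = 75 × 0.0153 = 1.14 mA.
Collector loop: V_CE = V_CC − I_C·R_C = 19 − 1.14×4.7 = 13.6 V.
Since V_CE = 13.6 V > V_CE(sat) ≈ 0.2 V, the transistor is in the active region as assumed.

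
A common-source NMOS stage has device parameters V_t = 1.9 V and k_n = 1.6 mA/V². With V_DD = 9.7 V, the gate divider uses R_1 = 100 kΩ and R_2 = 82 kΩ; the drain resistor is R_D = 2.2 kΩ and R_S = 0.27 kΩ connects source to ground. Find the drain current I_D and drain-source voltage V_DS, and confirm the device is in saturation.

I_D ≈ 2.5 mA, V_DS ≈ 3.4 V

V_G = V_DD·R_2/(R_1+R_2) = 9.7×82/182 = 4.37 V.
Assume saturation: I_D = (k_n/2)(V_GS − V_t)² with V_GS = V_G − I_D·R_S = 4.37 − 0.27·I_D.
Substituting gives 0.0583·I_D² − 2.07·I_D + 4.88 = 0, with roots I_D = 2.54 or 32.9 mA.
The root I_D = 32.9 mA gives V_GS = -4.51 V ≤ V_t, so take I_D = 2.54 mA.
Then V_GS = 3.68 V and V_DS = V_DD − I_D(R_D+R_S) = 9.7 − 2.54×2.47 = 3.42 V.
Saturation requires V_DS ≥ V_GS − V_t = 1.78 V; 3.42 ≥ 1.78 ✓.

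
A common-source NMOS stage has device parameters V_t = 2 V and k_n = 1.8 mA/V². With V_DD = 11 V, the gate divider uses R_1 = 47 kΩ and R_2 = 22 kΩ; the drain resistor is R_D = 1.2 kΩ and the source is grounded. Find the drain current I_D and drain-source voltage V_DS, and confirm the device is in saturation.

I_D ≈ 2 mA, V_DS ≈ 8.5 V

V_G = V_DD·R_2/(R_1+R_2) = 11×22/69 = 3.51 V. With the source grounded, V_GS = V_G = 3.51 V.
Assume saturation: I_D = (k_n/2)(V_GS − V_t)² = (1.8/2)×(3.51 − 2)² = 0.9×1.51² = 2.04 mA.
V_DS = V_DD − I_D·R_D = 11 − 2.04×1.2 = 8.55 V.
Saturation requires V_DS ≥ V_GS − V_t = 1.51 V; 8.55 ≥ 1.51 ✓.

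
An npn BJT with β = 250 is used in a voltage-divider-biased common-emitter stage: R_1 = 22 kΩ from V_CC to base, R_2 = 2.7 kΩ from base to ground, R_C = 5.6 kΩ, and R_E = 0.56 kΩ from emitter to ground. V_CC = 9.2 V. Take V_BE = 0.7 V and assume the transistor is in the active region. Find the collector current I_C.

I_C ≈ 0.53 mA

Thevenize the base divider: V_Th = V_CC·R_2/(R_1+R_2) = 9.2×2.7/24.7 = 1.01 V, R_Th = R_1‖R_2 = 2.4 kΩ.
Base-emitter loop: V_Th = I_B·R_Th + V_BE + (β+1)I_B·R_E, so I_B = (1.01 − 0.7) / (2.4 + 251×0.56) = 0.00214 mA.
I_C = β·I_B = 250×0.00214 = 0.535 mA, and I_E = (β+1)I_B = 0.537 mA.
V_CE = V_CC − I_C·R_C − I_E·R_E = 9.2 − 0.535×5.6 − 0.537×0.56 = 5.91 V.
V_CE = 5.91 V > 0.2 V confirms active-region operation.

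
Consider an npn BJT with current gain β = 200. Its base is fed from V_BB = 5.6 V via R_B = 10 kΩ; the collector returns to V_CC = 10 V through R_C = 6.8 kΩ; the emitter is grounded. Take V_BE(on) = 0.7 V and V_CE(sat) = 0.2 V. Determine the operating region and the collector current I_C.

Assume active: I_B = (5.6 − 0.7)/10 = 0.49 mA, giving I_C = β·I_B = 98 mA.
But then V_CE = 10 − 98×6.8 = -656 V < V_CE(sat) = 0.2 V — impossible in the active region.
So the transistor is saturated. With V_CE = 0.2 V, I_C = (V_CC − 0.2)/R_C = 9.8/6.8 = 1.44 mA.
Check: β·I_B = 98 mA > I_C = 1.44 mA, confirming saturation.

saturation; I_C ≈ 1.4 mA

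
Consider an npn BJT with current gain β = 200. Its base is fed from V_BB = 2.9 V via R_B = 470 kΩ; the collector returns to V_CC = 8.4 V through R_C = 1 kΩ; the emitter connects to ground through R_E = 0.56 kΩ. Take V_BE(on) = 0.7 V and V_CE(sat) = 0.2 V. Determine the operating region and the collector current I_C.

Assume active. Base-emitter loop: I_B = (V_BB − V_BE)/(R_B + (β+1)R_E) = (2.9 − 0.7)/(470 + 201×0.56) = 0.00378 mA.
I_C = β·I_B = 200×0.00378 = 0.755 mA.
V_CE = V_CC − I_C·R_C − I_E·R_E = 8.4 − 0.755×1 − 0.759×0.56 = 7.22 V > V_CE(sat), so the active-region assumption holds.

active; I_C ≈ 0.76 mA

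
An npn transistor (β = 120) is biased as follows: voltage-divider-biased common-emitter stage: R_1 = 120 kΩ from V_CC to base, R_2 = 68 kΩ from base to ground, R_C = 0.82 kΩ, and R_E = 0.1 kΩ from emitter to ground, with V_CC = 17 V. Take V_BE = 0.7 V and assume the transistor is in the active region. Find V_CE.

V_CE ≈ 6.2 V

Thevenize the base divider: V_Th = V_CC·R_2/(R_1+R_2) = 17×68/188 = 6.15 V, R_Th = R_1‖R_2 = 43.4 kΩ.
Base-emitter loop: V_Th = I_B·R_Th + V_BE + (β+1)I_B·R_E, so I_B = (6.15 − 0.7) / (43.4 + 121×0.1) = 0.0982 mA.
I_C = β·I_B = 120×0.0982 = 11.8 mA, and I_E = (β+1)I_B = 11.9 mA.
V_CE = V_CC − I_C·R_C − I_E·R_E = 17 − 11.8×0.82 − 11.9×0.1 = 6.15 V.
V_CE = 6.15 V > 0.2 V confirms active-region operation.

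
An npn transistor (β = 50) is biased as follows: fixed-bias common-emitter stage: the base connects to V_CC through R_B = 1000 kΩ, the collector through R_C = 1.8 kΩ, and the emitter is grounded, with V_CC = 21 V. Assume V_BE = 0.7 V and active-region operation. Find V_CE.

Base loop: V_CC = I_B·R_B + V_BE, so I_B = (21 − 0.7)/1000 kΩ = 0.0203 mA.
In the active region I_C = β·I_B = 50 × 0.0203 = 1.02 mA.
Collector loop: V_CE = V_CC − I_C·R_C = 21 − 1.02×1.8 = 19.2 V.
Since V_CE = 19.2 V > V_CE(sat) ≈ 0.2 V, the transistor is in the active region as assumed.

V_CE ≈ 19 V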